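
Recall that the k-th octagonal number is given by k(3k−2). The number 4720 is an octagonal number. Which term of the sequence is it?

Set n(3n−2) = 4720, giving 3n² − 2n − 4720 = 0.
The discriminant is 4 + 12·4720 = 56644, and √56644 = 238.
So n = (2 + 238) / 6 = 240/6 = 40.

40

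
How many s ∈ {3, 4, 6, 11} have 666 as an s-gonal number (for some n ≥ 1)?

s = 3: P(3, 36) = 666. ✓
s = 4: P(4, 25) = 625 and P(4, 26) = 676; 666 is not s-gonal.
s = 6: P(6, 18) = 630 and P(6, 19) = 703; 666 is not s-gonal.
s = 11: P(11, 12) = 606 and P(11, 13) = 715; 666 is not s-gonal.
Hits: s ∈ {3} → 1.

1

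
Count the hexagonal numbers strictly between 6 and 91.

The n-th hexagonal number is n(2n−1).
Smallest index with value > 6: n = 3 (giving 15).
Largest index with value < 91: n = 6 (giving 66).
Indices 3 through 6: 4 terms.

4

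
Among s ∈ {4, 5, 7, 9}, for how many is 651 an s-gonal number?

2

s = 4: P(4, 25) = 625 and P(4, 26) = 676; 651 is not s-gonal.
s = 5: P(5, 21) = 651. ✓
s = 7: P(7, 16) = 616 and P(7, 17) = 697; 651 is not s-gonal.
s = 9: P(9, 14) = 651. ✓
Hits: s ∈ {5, 9} → 2.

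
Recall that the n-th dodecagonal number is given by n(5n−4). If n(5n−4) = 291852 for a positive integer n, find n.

242

Set n(5n−4) = 291852, giving 5n² − 4n − 291852 = 0.
The discriminant is 16 + 20·291852 = 5837056, and √5837056 = 2416.
So n = (4 + 2416) / 10 = 2420/10 = 242.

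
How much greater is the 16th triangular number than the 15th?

16

Consecutive triangular numbers differ by n: T_{16} − T_{15} = 16.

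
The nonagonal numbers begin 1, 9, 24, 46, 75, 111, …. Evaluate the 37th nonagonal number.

4699

The 37th nonagonal number is n(7n−5)/2 with n = 37.
37·(7·37 − 5)/2 = 37·254/2 = 37·127 = 4699.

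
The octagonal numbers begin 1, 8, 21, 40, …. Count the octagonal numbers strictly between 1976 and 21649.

The n-th octagonal number is n(3n−2).
Smallest index with value > 1976: n = 27 (giving 2133).
Largest index with value < 21649: n = 85 (giving 21505).
Indices 27 through 85: 59 terms.

59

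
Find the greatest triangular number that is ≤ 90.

78

Solve n(n+1)/2 ≤ 90 for integer n.
n = 12 gives 78 ≤ 90, while n = 13 gives 91 > 90; so the answer is 78.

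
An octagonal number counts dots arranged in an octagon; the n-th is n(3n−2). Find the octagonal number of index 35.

3605

The 35th octagonal number is n(3n−2) with n = 35.
35·(3·35 − 2) = 35·103 = 3605.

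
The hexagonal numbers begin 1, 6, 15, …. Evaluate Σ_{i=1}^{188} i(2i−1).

4447422

Σ i(2i−1) = 2Σi² − Σi over i = 1..188.
Σi = 17766 and Σi² = 2232594.
2·2232594 − 1·17766 = 4447422.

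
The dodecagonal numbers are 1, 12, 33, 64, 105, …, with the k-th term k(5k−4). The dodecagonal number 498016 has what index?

Set n(5n−4) = 498016, giving 5n² − 4n − 498016 = 0.
So n = (4 + 3156) / 10 = 3160/10 = 316.

316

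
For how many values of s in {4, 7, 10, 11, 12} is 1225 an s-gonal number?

s = 4: P(4, 35) = 1225. ✓
s = 7: P(7, 22) = 1177 and P(7, 23) = 1288; 1225 is not s-gonal.
s = 10: P(10, 17) = 1105 and P(10, 18) = 1242; 1225 is not s-gonal.
s = 11: P(11, 16) = 1096 and P(11, 17) = 1241; 1225 is not s-gonal.
s = 12: P(12, 16) = 1216 and P(12, 17) = 1377; 1225 is not s-gonal.
Hits: s ∈ {4} → 1.

1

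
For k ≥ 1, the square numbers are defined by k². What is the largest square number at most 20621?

20449

Solve n² ≤ 20621 for integer n.
n = 143 gives 20449 ≤ 20621, while n = 144 gives 20736 > 20621; so the answer is 20449.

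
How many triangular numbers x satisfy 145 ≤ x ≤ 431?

The n-th triangular number is n(n+1)/2.
Smallest index with value ≥ 145: n = 17 (giving 153).
Largest index with value ≤ 431: n = 28 (giving 406).
Indices 17 through 28: 12 terms.

12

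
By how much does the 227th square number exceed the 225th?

227² = 51529 and 225² = 50625.
Difference: 51529 − 50625 = 904.

904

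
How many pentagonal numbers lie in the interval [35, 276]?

9

The n-th pentagonal number is n(3n−1)/2.
Smallest index with value ≥ 35: n = 5 (giving 35).
Largest index with value ≤ 276: n = 13 (giving 247).
Indices 5 through 13: 9 terms.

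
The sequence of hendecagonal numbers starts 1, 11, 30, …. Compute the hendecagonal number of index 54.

The 54th hendecagonal number is n(9n−7)/2 with n = 54.
54·(9·54 − 7)/2 = 54·479/2 = 12933.

12933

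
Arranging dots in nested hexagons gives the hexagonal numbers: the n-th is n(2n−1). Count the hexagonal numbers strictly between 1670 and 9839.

41

The n-th hexagonal number is n(2n−1).
Smallest index with value > 1670: n = 30 (giving 1770).
Largest index with value < 9839: n = 70 (giving 9730).
Indices 30 through 70: 41 terms.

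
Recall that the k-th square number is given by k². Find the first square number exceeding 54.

Solve n² > 54 for integer n.
The largest n with value ≤ 54 is 7 (since 49 ≤ 54 < 64), so the first above is n = 8, value 64.

64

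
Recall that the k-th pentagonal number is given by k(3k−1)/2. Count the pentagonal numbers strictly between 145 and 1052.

16

The n-th pentagonal number is n(3n−1)/2.
Smallest index with value > 145: n = 11 (giving 176).
Largest index with value < 1052: n = 26 (giving 1001).
Indices 11 through 26: 16 terms.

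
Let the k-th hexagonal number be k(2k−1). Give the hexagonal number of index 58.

58·(2·58 − 1) = 58·115 = 6670.

6670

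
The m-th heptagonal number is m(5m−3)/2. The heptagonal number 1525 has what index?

Set n(5n−3)/2 = 1525, giving 5n² − 3n − 3050 = 0.
The discriminant is 9 + 40·1525 = 61009, and √61009 = 247.
So n = (3 + 247) / 10 = 250/10 = 25.

25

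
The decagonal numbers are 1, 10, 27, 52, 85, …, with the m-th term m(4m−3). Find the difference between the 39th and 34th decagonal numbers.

39·(4·39 − 3) = 5967 and 34·(4·34 − 3) = 4522.
Difference: 5967 − 4522 = 1445.

1445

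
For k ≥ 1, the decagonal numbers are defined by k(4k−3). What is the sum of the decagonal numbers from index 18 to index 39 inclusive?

Σ i(4i−3) = 4Σi² − 3Σi over i = 18..39.
Σi = 780 − 153 = 627 and Σi² = 20540 − 1785 = 18755.
4·18755 − 3·627 = 73139.

73139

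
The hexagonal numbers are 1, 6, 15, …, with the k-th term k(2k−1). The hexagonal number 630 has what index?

Set n(2n−1) = 630, giving 2n² − n − 630 = 0.
So n = (1 + 71) / 4 = 72/4 = 18.

18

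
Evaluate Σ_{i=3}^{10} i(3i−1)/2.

Σ i(3i−1)/2 = (3Σi² − Σi) / 2 over i = 3..10.
Σi = 55 − 3 = 52 and Σi² = 385 − 5 = 380.
(3·380 − 1·52) / 2 = 1088/2 = 544.

544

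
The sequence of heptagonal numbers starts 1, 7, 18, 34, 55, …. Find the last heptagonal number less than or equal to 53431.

53071

Solve n(5n−3)/2 ≤ 53431 for integer n.
n = 146 gives 53071 ≤ 53431, while n = 147 gives 53802 > 53431; so the answer is 53071.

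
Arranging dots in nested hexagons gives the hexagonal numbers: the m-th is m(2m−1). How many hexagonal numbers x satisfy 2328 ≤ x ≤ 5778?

The n-th hexagonal number is n(2n−1).
Smallest index with value ≥ 2328: n = 35 (giving 2415).
Largest index with value ≤ 5778: n = 54 (giving 5778).
Indices 35 through 54: 20 terms.

20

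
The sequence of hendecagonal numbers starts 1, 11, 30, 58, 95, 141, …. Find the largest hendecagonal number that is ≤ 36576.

Solve n(9n−7)/2 ≤ 36576 for integer n.
n = 90 gives 36135 ≤ 36576, while n = 91 gives 36946 > 36576; so the answer is 36135.

36135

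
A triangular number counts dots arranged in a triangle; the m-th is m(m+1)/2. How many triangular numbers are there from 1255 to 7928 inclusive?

76

The n-th triangular number is n(n+1)/2.
Smallest index with value ≥ 1255: n = 50 (giving 1275).
Largest index with value ≤ 7928: n = 125 (giving 7875).
Indices 50 through 125: 76 terms.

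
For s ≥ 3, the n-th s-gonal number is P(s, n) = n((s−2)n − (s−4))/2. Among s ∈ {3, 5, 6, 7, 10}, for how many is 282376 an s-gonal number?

2

s = 3: P(3, 751) = 282376. ✓
s = 5: P(5, 434) = 282317 and P(5, 435) = 283620; 282376 is not s-gonal.
s = 6: P(6, 376) = 282376. ✓
s = 7: P(7, 336) = 281736 and P(7, 337) = 283417; 282376 is not s-gonal.
s = 10: P(10, 266) = 282226 and P(10, 267) = 284355; 282376 is not s-gonal.
Hits: s ∈ {3, 6} → 2.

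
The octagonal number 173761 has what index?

241

Set n(3n−2) = 173761, giving 3n² − 2n − 173761 = 0.
So n = (2 + 1444) / 6 = 1446/6 = 241.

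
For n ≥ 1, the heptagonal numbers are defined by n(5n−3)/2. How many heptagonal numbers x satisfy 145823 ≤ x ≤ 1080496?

416

The n-th heptagonal number is n(5n−3)/2.
Smallest index with value ≥ 145823: n = 242 (giving 146047).
Largest index with value ≤ 1080496: n = 657 (giving 1078137).
Indices 242 through 657: 416 terms.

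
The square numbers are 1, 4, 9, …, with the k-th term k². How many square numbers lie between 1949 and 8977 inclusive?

The n-th square number is n².
Smallest index with value ≥ 1949: n = 45 (giving 2025).
Largest index with value ≤ 8977: n = 94 (giving 8836).
Indices 45 through 94: 50 terms.

50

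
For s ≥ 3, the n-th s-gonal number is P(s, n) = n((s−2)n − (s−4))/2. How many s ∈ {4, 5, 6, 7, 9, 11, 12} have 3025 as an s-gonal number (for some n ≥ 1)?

s = 4: P(4, 55) = 3025. ✓
s = 5: P(5, 45) = 3015 and P(5, 46) = 3151; 3025 is not s-gonal.
s = 6: P(6, 39) = 3003 and P(6, 40) = 3160; 3025 is not s-gonal.
s = 7: P(7, 35) = 3010 and P(7, 36) = 3186; 3025 is not s-gonal.
s = 9: P(9, 29) = 2871 and P(9, 30) = 3075; 3025 is not s-gonal.
s = 11: P(11, 26) = 2951 and P(11, 27) = 3186; 3025 is not s-gonal.
s = 12: P(12, 25) = 3025. ✓
Hits: s ∈ {4, 12} → 2.

2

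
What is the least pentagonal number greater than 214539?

Solve n(3n−1)/2 > 214539 for integer n.
The largest n with value ≤ 214539 is 378 (since 214137 ≤ 214539 < 215272), so the first above is n = 379, value 215272.

215272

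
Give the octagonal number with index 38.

4256

38·(3·38 − 2) = 38·112 = 4256.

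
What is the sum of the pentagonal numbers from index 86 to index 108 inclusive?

Σ i(3i−1)/2 = (3Σi² − Σi) / 2 over i = 86..108.
Σi = 5886 − 3655 = 2231 and Σi² = 425754 − 208335 = 217419.
(3·217419 − 1·2231) / 2 = 650026/2 = 325013.

325013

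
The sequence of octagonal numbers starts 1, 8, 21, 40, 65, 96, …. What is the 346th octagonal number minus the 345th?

Consecutive octagonal numbers differ by 6n − 5: here 6·346 − 5 = 2071.

2071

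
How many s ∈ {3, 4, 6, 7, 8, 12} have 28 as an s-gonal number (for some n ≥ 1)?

2

s = 3: P(3, 7) = 28. ✓
s = 4: P(4, 5) = 25 and P(4, 6) = 36; 28 is not s-gonal.
s = 6: P(6, 4) = 28. ✓
s = 7: P(7, 3) = 18 and P(7, 4) = 34; 28 is not s-gonal.
s = 8: P(8, 3) = 21 and P(8, 4) = 40; 28 is not s-gonal.
s = 12: P(12, 2) = 12 and P(12, 3) = 33; 28 is not s-gonal.
Hits: s ∈ {3, 6} → 2.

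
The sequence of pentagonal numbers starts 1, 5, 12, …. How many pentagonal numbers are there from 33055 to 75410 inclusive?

76

The n-th pentagonal number is n(3n−1)/2.
Smallest index with value ≥ 33055: n = 149 (giving 33227).
Largest index with value ≤ 75410: n = 224 (giving 75152).
Indices 149 through 224: 76 terms.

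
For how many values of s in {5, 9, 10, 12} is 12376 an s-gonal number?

2

s = 5: P(5, 91) = 12376. ✓
s = 9: P(9, 59) = 12036 and P(9, 60) = 12450; 12376 is not s-gonal.
s = 10: P(10, 56) = 12376. ✓
s = 12: P(12, 50) = 12300 and P(12, 51) = 12801; 12376 is not s-gonal.
Hits: s ∈ {5, 10} → 2.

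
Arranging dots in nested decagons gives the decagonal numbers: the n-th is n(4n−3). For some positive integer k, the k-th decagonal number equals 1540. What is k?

Set n(4n−3) = 1540, giving 4n² − 3n − 1540 = 0.
The discriminant is 9 + 16·1540 = 24649, and √24649 = 157.
So n = (3 + 157) / 8 = 160/8 = 20.

20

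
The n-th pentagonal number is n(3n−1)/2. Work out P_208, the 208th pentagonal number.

The 208th pentagonal number is n(3n−1)/2 with n = 208.
208·(3·208 − 1)/2 = 208·623/2 = 64792.

64792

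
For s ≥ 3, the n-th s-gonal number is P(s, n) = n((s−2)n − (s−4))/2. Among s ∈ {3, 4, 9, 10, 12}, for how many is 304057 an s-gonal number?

s = 3: P(3, 779) = 303810 and P(3, 780) = 304590; 304057 is not s-gonal.
s = 4: P(4, 551) = 303601 and P(4, 552) = 304704; 304057 is not s-gonal.
s = 9: P(9, 295) = 303850 and P(9, 296) = 305916; 304057 is not s-gonal.
s = 10: P(10, 276) = 303876 and P(10, 277) = 306085; 304057 is not s-gonal.
s = 12: P(12, 247) = 304057. ✓
Hits: s ∈ {12} → 1.

1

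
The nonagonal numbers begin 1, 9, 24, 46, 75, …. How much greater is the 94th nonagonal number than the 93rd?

652

Consecutive nonagonal numbers differ by 7n − 6: here 7·94 − 6 = 652.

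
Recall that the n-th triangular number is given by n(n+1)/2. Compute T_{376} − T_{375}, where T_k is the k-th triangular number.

Consecutive triangular numbers differ by n: T_{376} − T_{375} = 376.

376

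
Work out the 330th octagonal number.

326040

The 330th octagonal number is n(3n−2) with n = 330.
330·(3·330 − 2) = 330·988 = 326040.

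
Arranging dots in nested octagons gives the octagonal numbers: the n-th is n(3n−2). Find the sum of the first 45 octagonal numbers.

Σ i(3i−2) = 3Σi² − 2Σi over i = 1..45.
Σi = 1035 and Σi² = 31395.
3·31395 − 2·1035 = 92115.

92115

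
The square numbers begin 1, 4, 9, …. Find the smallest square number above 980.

Solve n² > 980 for integer n.
The largest n with value ≤ 980 is 31 (since 961 ≤ 980 < 1024), so the first above is n = 32, value 1024.

1024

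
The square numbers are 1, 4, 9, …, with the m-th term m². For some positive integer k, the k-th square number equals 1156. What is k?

34

We need n² = 1156, so n = √1156 = 34.
Check: 34² = 1156. ✓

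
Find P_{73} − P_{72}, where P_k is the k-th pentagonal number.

217

Consecutive pentagonal numbers differ by 3n − 2: here 3·73 − 2 = 217.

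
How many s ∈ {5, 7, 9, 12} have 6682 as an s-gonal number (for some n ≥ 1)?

1

s = 5: P(5, 66) = 6501 and P(5, 67) = 6700; 6682 is not s-gonal.
s = 7: P(7, 52) = 6682. ✓
s = 9: P(9, 44) = 6666 and P(9, 45) = 6975; 6682 is not s-gonal.
s = 12: P(12, 36) = 6336 and P(12, 37) = 6697; 6682 is not s-gonal.
Hits: s ∈ {7} → 1.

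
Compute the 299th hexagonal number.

The 299th hexagonal number is n(2n−1) with n = 299.
299·(2·299 − 1) = 299·597 = 178503.

178503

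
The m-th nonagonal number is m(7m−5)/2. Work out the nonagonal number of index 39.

5226

The 39th nonagonal number is n(7n−5)/2 with n = 39.
39·(7·39 − 5)/2 = 39·268/2 = 39·134 = 5226.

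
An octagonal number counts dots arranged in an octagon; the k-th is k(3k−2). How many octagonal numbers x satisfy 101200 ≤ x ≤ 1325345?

The n-th octagonal number is n(3n−2).
Smallest index with value ≥ 101200: n = 184 (giving 101200).
Largest index with value ≤ 1325345: n = 665 (giving 1325345).
Indices 184 through 665: 482 terms.

482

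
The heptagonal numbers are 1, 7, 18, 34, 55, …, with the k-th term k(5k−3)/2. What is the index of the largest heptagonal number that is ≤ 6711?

52

Solve n(5n−3)/2 ≤ 6711 for integer n.
n = 52 gives 6682 ≤ 6711, while n = 53 gives 6943 > 6711; so the answer is index 52.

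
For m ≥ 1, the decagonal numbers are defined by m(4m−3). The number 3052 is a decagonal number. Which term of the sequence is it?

Set n(4n−3) = 3052, giving 4n² − 3n − 3052 = 0.
So n = (3 + 221) / 8 = 224/8 = 28.

28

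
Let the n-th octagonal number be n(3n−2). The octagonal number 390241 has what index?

361

Set n(3n−2) = 390241, giving 3n² − 2n − 390241 = 0.
So n = (2 + 2164) / 6 = 2166/6 = 361.
Check: 361·(3·361 − 2) = 390241. ✓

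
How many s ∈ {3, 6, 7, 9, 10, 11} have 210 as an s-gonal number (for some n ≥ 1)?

s = 3: P(3, 20) = 210. ✓
s = 6: P(6, 10) = 190 and P(6, 11) = 231; 210 is not s-gonal.
s = 7: P(7, 9) = 189 and P(7, 10) = 235; 210 is not s-gonal.
s = 9: P(9, 8) = 204 and P(9, 9) = 261; 210 is not s-gonal.
s = 10: P(10, 7) = 175 and P(10, 8) = 232; 210 is not s-gonal.
s = 11: P(11, 7) = 196 and P(11, 8) = 260; 210 is not s-gonal.
Hits: s ∈ {3} → 1.

1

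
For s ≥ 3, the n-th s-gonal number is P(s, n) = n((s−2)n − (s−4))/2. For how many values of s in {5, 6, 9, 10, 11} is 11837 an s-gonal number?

1

s = 5: P(5, 89) = 11837. ✓
s = 6: P(6, 77) = 11781 and P(6, 78) = 12090; 11837 is not s-gonal.
s = 9: P(9, 58) = 11629 and P(9, 59) = 12036; 11837 is not s-gonal.
s = 10: P(10, 54) = 11502 and P(10, 55) = 11935; 11837 is not s-gonal.
s = 11: P(11, 51) = 11526 and P(11, 52) = 11986; 11837 is not s-gonal.
Hits: s ∈ {5} → 1.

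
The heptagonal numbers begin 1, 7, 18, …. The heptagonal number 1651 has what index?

Set n(5n−3)/2 = 1651, giving 5n² − 3n − 3302 = 0.
The discriminant is 9 + 40·1651 = 66049, and √66049 = 257.
So n = (3 + 257) / 10 = 260/10 = 26.

26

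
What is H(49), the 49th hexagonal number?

4753

The 49th hexagonal number is n(2n−1) with n = 49.
49·(2·49 − 1) = 49·97 = 4753.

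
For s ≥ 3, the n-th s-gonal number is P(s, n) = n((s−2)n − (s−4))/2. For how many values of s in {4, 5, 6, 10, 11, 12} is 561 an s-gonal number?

s = 4: P(4, 23) = 529 and P(4, 24) = 576; 561 is not s-gonal.
s = 5: P(5, 19) = 532 and P(5, 20) = 590; 561 is not s-gonal.
s = 6: P(6, 17) = 561. ✓
s = 10: P(10, 12) = 540 and P(10, 13) = 637; 561 is not s-gonal.
s = 11: P(11, 11) = 506 and P(11, 12) = 606; 561 is not s-gonal.
s = 12: P(12, 11) = 561. ✓
Hits: s ∈ {6, 12} → 2.

2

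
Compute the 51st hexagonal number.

51·(2·51 − 1) = 51·101 = 5151.

5151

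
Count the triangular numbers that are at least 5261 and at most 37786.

172

The n-th triangular number is n(n+1)/2.
Smallest index with value ≥ 5261: n = 103 (giving 5356).
Largest index with value ≤ 37786: n = 274 (giving 37675).
Indices 103 through 274: 172 terms.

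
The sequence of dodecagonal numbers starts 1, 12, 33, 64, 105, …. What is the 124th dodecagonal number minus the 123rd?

1231

Consecutive dodecagonal numbers differ by 10n − 9: here 10·124 − 9 = 1231.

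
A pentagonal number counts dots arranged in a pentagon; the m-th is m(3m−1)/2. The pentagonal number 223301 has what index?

Set n(3n−1)/2 = 223301, giving 3n² − n − 446602 = 0.
The discriminant is 1 + 24·223301 = 5359225, and √5359225 = 2315.
So n = (1 + 2315) / 6 = 2316/6 = 386.

386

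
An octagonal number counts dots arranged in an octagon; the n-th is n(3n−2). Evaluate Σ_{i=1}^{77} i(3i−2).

Σ i(3i−2) = 3Σi² − 2Σi over i = 1..77.
Σi = 3003 and Σi² = 155155.
3·155155 − 2·3003 = 459459.

459459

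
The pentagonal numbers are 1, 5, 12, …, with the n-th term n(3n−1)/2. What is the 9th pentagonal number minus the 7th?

47

9·(3·9 − 1)/2 = 117 and 7·(3·7 − 1)/2 = 70.
Difference: 117 − 70 = 47.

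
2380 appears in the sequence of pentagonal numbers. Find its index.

Set n(3n−1)/2 = 2380, giving 3n² − n − 4760 = 0.
The discriminant is 1 + 24·2380 = 57121, and √57121 = 239.
So n = (1 + 239) / 6 = 240/6 = 40.
Check: 40·(3·40 − 1)/2 = 2380. ✓

40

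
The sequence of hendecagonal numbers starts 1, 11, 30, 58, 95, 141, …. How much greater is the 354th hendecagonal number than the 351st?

9507

354·(9·354 − 7)/2 = 562683 and 351·(9·351 − 7)/2 = 553176.
Difference: 562683 − 553176 = 9507.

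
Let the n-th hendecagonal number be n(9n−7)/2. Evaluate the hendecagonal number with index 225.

227025

The 225th hendecagonal number is n(9n−7)/2 with n = 225.
225·(9·225 − 7)/2 = 225·2018/2 = 225·1009 = 227025.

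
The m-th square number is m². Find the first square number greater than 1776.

Solve n² > 1776 for integer n.
The largest n with value ≤ 1776 is 42 (since 1764 ≤ 1776 < 1849), so the first above is n = 43, value 1849.

1849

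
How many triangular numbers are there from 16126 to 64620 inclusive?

180

The n-th triangular number is n(n+1)/2.
Smallest index with value ≥ 16126: n = 180 (giving 16290).
Largest index with value ≤ 64620: n = 359 (giving 64620).
Indices 180 through 359: 180 terms.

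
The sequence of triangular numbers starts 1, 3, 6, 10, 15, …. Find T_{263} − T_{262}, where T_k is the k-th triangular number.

263

Consecutive triangular numbers differ by n: T_{263} − T_{262} = 263.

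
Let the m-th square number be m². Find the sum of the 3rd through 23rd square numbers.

4319

Σ_{i=3}^{23} i² = 4324 − 5 = 4319.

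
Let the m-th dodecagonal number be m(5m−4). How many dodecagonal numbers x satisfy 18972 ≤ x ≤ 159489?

The n-th dodecagonal number is n(5n−4).
Smallest index with value ≥ 18972: n = 62 (giving 18972).
Largest index with value ≤ 159489: n = 179 (giving 159489).
Indices 62 through 179: 118 terms.

118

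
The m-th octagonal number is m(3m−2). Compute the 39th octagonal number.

4485

39·(3·39 − 2) = 39·115 = 4485.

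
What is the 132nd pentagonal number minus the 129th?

132·(3·132 − 1)/2 = 26070 and 129·(3·129 − 1)/2 = 24897.
Difference: 26070 − 24897 = 1173.

1173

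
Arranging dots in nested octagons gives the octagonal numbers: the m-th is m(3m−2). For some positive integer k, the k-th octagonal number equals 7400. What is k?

50

Set n(3n−2) = 7400, giving 3n² − 2n − 7400 = 0.
The discriminant is 4 + 12·7400 = 88804, and √88804 = 298.
So n = (2 + 298) / 6 = 300/6 = 50.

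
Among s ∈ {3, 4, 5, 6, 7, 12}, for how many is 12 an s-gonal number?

2

s = 3: P(3, 4) = 10 and P(3, 5) = 15; 12 is not s-gonal.
s = 4: P(4, 3) = 9 and P(4, 4) = 16; 12 is not s-gonal.
s = 5: P(5, 3) = 12. ✓
s = 6: P(6, 2) = 6 and P(6, 3) = 15; 12 is not s-gonal.
s = 7: P(7, 2) = 7 and P(7, 3) = 18; 12 is not s-gonal.
s = 12: P(12, 2) = 12. ✓
Hits: s ∈ {5, 12} → 2.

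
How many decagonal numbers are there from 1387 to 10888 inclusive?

The n-th decagonal number is n(4n−3).
Smallest index with value ≥ 1387: n = 19 (giving 1387).
Largest index with value ≤ 10888: n = 52 (giving 10660).
Indices 19 through 52: 34 terms.

34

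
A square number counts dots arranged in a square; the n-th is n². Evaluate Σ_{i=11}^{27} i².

6545

Σ_{i=11}^{27} i² = 6930 − 385 = 6545.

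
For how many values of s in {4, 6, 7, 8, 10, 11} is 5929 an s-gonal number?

2

s = 4: P(4, 77) = 5929. ✓
s = 6: P(6, 54) = 5778 and P(6, 55) = 5995; 5929 is not s-gonal.
s = 7: P(7, 49) = 5929. ✓
s = 8: P(8, 44) = 5720 and P(8, 45) = 5985; 5929 is not s-gonal.
s = 10: P(10, 38) = 5662 and P(10, 39) = 5967; 5929 is not s-gonal.
s = 11: P(11, 36) = 5706 and P(11, 37) = 6031; 5929 is not s-gonal.
Hits: s ∈ {4, 7} → 2.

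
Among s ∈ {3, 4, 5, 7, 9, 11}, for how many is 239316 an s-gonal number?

s = 3: P(3, 691) = 239086 and P(3, 692) = 239778; 239316 is not s-gonal.
s = 4: P(4, 489) = 239121 and P(4, 490) = 240100; 239316 is not s-gonal.
s = 5: P(5, 399) = 238602 and P(5, 400) = 239800; 239316 is not s-gonal.
s = 7: P(7, 309) = 238239 and P(7, 310) = 239785; 239316 is not s-gonal.
s = 9: P(9, 261) = 237771 and P(9, 262) = 239599; 239316 is not s-gonal.
s = 11: P(11, 231) = 239316. ✓
Hits: s ∈ {11} → 1.

1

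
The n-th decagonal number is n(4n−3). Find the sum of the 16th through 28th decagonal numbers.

Σ i(4i−3) = 4Σi² − 3Σi over i = 16..28.
Σi = 406 − 120 = 286 and Σi² = 7714 − 1240 = 6474.
4·6474 − 3·286 = 25038.

25038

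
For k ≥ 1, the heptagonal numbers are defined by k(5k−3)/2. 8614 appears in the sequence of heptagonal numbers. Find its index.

Set n(5n−3)/2 = 8614, giving 5n² − 3n − 17228 = 0.
The discriminant is 9 + 40·8614 = 344569, and √344569 = 587.
So n = (3 + 587) / 10 = 590/10 = 59.

59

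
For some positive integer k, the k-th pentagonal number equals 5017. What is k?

58

Set n(3n−1)/2 = 5017, giving 3n² − n − 10034 = 0.
The discriminant is 1 + 24·5017 = 120409, and √120409 = 347.
So n = (1 + 347) / 6 = 348/6 = 58.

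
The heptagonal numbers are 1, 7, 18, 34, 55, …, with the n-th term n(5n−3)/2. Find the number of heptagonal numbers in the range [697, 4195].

25

The n-th heptagonal number is n(5n−3)/2.
Smallest index with value ≥ 697: n = 17 (giving 697).
Largest index with value ≤ 4195: n = 41 (giving 4141).
Indices 17 through 41: 25 terms.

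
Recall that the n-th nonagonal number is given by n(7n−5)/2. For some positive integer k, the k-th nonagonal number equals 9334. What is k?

Set n(7n−5)/2 = 9334, giving 7n² − 5n − 18668 = 0.
The discriminant is 25 + 56·9334 = 522729, and √522729 = 723.
So n = (5 + 723) / 14 = 728/14 = 52.
Check: 52·(7·52 − 5)/2 = 9334. ✓

52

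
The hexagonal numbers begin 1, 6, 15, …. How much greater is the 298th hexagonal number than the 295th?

298·(2·298 − 1) = 177310 and 295·(2·295 − 1) = 173755.
Difference: 177310 − 173755 = 3555.

3555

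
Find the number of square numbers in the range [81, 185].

5

The n-th square number is n².
Smallest index with value ≥ 81: n = 9 (giving 81).
Largest index with value ≤ 185: n = 13 (giving 169).
Indices 9 through 13: 5 terms.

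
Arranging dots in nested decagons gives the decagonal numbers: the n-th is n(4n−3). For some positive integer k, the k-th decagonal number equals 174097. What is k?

209

Set n(4n−3) = 174097, giving 4n² − 3n − 174097 = 0.
The discriminant is 9 + 16·174097 = 2785561, and √2785561 = 1669.
So n = (3 + 1669) / 8 = 1672/8 = 209.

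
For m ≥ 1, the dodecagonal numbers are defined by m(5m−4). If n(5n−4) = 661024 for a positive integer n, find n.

364

Set n(5n−4) = 661024, giving 5n² − 4n − 661024 = 0.
So n = (4 + 3636) / 10 = 3640/10 = 364.
Check: 364·(5·364 − 4) = 661024. ✓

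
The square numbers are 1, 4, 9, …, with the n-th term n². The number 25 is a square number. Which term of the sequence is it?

We need n² = 25, so n = √25 = 5.

5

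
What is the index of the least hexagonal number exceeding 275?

12

Solve n(2n−1) > 275 for integer n.
The largest n with value ≤ 275 is 11 (since 231 ≤ 275 < 276), so the first above is n = 12, value 276.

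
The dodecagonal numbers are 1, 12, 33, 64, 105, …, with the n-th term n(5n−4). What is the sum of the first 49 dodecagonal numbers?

Σ i(5i−4) = 5Σi² − 4Σi over i = 1..49.
Σi = 1225 and Σi² = 40425.
5·40425 − 4·1225 = 197225.

197225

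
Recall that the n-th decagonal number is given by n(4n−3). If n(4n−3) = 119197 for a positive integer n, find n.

Set n(4n−3) = 119197, giving 4n² − 3n − 119197 = 0.
The discriminant is 9 + 16·119197 = 1907161, and √1907161 = 1381.
So n = (3 + 1381) / 8 = 1384/8 = 173.
Check: 173·(4·173 − 3) = 119197. ✓

173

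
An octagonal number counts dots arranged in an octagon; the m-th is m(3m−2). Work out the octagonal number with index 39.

4485

The 39th octagonal number is n(3n−2) with n = 39.
39·(3·39 − 2) = 39·115 = 4485.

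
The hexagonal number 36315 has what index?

Set n(2n−1) = 36315, giving 2n² − n − 36315 = 0.
So n = (1 + 539) / 4 = 540/4 = 135.
Check: 135·(2·135 − 1) = 36315. ✓

135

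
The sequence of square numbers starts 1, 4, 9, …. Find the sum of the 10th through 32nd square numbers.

Σ_{i=10}^{32} i² = 11440 − 285 = 11155.

11155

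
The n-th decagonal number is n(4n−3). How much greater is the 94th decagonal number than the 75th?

94·(4·94 − 3) = 35062 and 75·(4·75 − 3) = 22275.
Difference: 35062 − 22275 = 12787.

12787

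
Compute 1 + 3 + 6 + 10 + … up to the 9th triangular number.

165

Σ i(i+1)/2 = (Σi² + Σi) / 2 over i = 1..9.
Σi = 45 and Σi² = 285.
(1·285 + 1·45) / 2 = 330/2 = 165.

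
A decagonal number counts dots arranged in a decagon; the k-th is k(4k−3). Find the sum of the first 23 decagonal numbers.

16468

Σ i(4i−3) = 4Σi² − 3Σi over i = 1..23.
Σi = 276 and Σi² = 4324.
4·4324 − 3·276 = 16468.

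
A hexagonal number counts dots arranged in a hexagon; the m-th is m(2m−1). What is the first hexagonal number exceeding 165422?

Solve n(2n−1) > 165422 for integer n.
The largest n with value ≤ 165422 is 287 (since 164451 ≤ 165422 < 165600), so the first above is n = 288, value 165600.

165600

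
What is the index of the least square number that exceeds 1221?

35

Solve n² > 1221 for integer n.
The largest n with value ≤ 1221 is 34 (since 1156 ≤ 1221 < 1225), so the first above is n = 35, value 1225.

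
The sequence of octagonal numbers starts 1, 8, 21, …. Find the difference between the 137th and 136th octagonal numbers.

817

Consecutive octagonal numbers differ by 6n − 5: here 6·137 − 5 = 817.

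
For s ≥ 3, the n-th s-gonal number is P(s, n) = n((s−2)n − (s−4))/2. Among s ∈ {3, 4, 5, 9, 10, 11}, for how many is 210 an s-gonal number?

2

s = 3: P(3, 20) = 210. ✓
s = 4: P(4, 14) = 196 and P(4, 15) = 225; 210 is not s-gonal.
s = 5: P(5, 12) = 210. ✓
s = 9: P(9, 8) = 204 and P(9, 9) = 261; 210 is not s-gonal.
s = 10: P(10, 7) = 175 and P(10, 8) = 232; 210 is not s-gonal.
s = 11: P(11, 7) = 196 and P(11, 8) = 260; 210 is not s-gonal.
Hits: s ∈ {3, 5} → 2.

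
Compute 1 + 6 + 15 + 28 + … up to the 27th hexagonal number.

13482

Σ i(2i−1) = 2Σi² − Σi over i = 1..27.
Σi = 378 and Σi² = 6930.
2·6930 − 1·378 = 13482.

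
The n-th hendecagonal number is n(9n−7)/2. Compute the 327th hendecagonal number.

The 327th hendecagonal number is n(9n−7)/2 with n = 327.
327·(9·327 − 7)/2 = 327·2936/2 = 327·1468 = 480036.

480036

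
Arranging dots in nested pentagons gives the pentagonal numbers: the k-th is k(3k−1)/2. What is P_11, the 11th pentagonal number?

The 11th pentagonal number is n(3n−1)/2 with n = 11.
11·(3·11 − 1)/2 = 11·32/2 = 11·16 = 176.

176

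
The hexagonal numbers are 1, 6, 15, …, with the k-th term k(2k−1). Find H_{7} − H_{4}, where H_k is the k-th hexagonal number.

7·(2·7 − 1) = 91 and 4·(2·4 − 1) = 28.
Difference: 91 − 28 = 63.

63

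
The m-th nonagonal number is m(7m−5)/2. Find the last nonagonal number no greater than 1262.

Solve n(7n−5)/2 ≤ 1262 for integer n.
n = 19 gives 1216 ≤ 1262, while n = 20 gives 1350 > 1262; so the answer is 1216.

1216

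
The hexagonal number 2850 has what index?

38

Set n(2n−1) = 2850, giving 2n² − n − 2850 = 0.
The discriminant is 1 + 8·2850 = 22801, and √22801 = 151.
So n = (1 + 151) / 4 = 152/4 = 38.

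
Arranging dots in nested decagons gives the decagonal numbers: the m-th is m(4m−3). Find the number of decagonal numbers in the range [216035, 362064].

69

The n-th decagonal number is n(4n−3).
Smallest index with value ≥ 216035: n = 233 (giving 216457).
Largest index with value ≤ 362064: n = 301 (giving 361501).
Indices 233 through 301: 69 terms.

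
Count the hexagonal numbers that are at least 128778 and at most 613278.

301

The n-th hexagonal number is n(2n−1).
Smallest index with value ≥ 128778: n = 254 (giving 128778).
Largest index with value ≤ 613278: n = 554 (giving 613278).
Indices 254 through 554: 301 terms.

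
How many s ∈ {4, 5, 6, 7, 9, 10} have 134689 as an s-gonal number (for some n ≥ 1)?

1

s = 4: P(4, 367) = 134689. ✓
s = 5: P(5, 299) = 133952 and P(5, 300) = 134850; 134689 is not s-gonal.
s = 6: P(6, 259) = 133903 and P(6, 260) = 134940; 134689 is not s-gonal.
s = 7: P(7, 232) = 134212 and P(7, 233) = 135373; 134689 is not s-gonal.
s = 9: P(9, 196) = 133966 and P(9, 197) = 135339; 134689 is not s-gonal.
s = 10: P(10, 183) = 133407 and P(10, 184) = 134872; 134689 is not s-gonal.
Hits: s ∈ {4} → 1.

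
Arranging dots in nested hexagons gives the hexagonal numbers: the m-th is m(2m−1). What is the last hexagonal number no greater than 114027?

114003

Solve n(2n−1) ≤ 114027 for integer n.
n = 239 gives 114003 ≤ 114027, while n = 240 gives 114960 > 114027; so the answer is 114003.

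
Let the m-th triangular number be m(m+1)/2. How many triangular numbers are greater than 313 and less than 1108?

The n-th triangular number is n(n+1)/2.
Smallest index with value > 313: n = 25 (giving 325).
Largest index with value < 1108: n = 46 (giving 1081).
Indices 25 through 46: 22 terms.

22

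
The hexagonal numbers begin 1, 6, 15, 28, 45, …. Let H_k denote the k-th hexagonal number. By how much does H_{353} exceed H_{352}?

1409

Consecutive hexagonal numbers differ by 4n − 3: here 4·353 − 3 = 1409.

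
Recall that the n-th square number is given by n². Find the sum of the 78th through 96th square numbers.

144381

Σ_{i=78}^{96} i² = 299536 − 155155 = 144381.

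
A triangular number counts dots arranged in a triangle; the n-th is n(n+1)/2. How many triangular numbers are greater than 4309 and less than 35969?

175

The n-th triangular number is n(n+1)/2.
Smallest index with value > 4309: n = 93 (giving 4371).
Largest index with value < 35969: n = 267 (giving 35778).
Indices 93 through 267: 175 terms.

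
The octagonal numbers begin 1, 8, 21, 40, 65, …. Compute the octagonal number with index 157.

The 157th octagonal number is n(3n−2) with n = 157.
157·(3·157 − 2) = 157·469 = 73633.

73633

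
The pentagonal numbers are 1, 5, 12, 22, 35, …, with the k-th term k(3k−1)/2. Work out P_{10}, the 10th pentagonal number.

10·(3·10 − 1)/2 = 10·29/2 = 145.

145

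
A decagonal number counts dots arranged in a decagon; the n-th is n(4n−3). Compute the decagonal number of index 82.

The 82nd decagonal number is n(4n−3) with n = 82.
82·(4·82 − 3) = 82·325 = 26650.

26650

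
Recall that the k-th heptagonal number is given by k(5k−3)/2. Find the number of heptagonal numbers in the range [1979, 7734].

The n-th heptagonal number is n(5n−3)/2.
Smallest index with value ≥ 1979: n = 29 (giving 2059).
Largest index with value ≤ 7734: n = 55 (giving 7480).
Indices 29 through 55: 27 terms.

27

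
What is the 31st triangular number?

The 31st triangular number is n(n+1)/2 with n = 31.
31·32/2 = 992/2 = 496.

496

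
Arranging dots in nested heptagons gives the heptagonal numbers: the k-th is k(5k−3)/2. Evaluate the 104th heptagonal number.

The 104th heptagonal number is n(5n−3)/2 with n = 104.
104·(5·104 − 3)/2 = 104·517/2 = 26884.

26884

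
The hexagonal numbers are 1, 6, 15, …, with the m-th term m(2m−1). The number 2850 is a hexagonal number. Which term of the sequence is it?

Set n(2n−1) = 2850, giving 2n² − n − 2850 = 0.
So n = (1 + 151) / 4 = 152/4 = 38.
Check: 38·(2·38 − 1) = 2850. ✓

38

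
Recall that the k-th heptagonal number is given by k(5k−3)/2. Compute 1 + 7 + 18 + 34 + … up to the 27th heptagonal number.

Σ i(5i−3)/2 = (5Σi² − 3Σi) / 2 over i = 1..27.
Σi = 378 and Σi² = 6930.
(5·6930 − 3·378) / 2 = 33516/2 = 16758.

16758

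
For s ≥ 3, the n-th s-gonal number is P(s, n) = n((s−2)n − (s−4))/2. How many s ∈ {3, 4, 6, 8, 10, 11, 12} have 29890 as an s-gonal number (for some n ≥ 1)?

1

s = 3: P(3, 244) = 29890. ✓
s = 4: P(4, 172) = 29584 and P(4, 173) = 29929; 29890 is not s-gonal.
s = 6: P(6, 122) = 29646 and P(6, 123) = 30135; 29890 is not s-gonal.
s = 8: P(8, 100) = 29800 and P(8, 101) = 30401; 29890 is not s-gonal.
s = 10: P(10, 86) = 29326 and P(10, 87) = 30015; 29890 is not s-gonal.
s = 11: P(11, 81) = 29241 and P(11, 82) = 29971; 29890 is not s-gonal.
s = 12: P(12, 77) = 29337 and P(12, 78) = 30108; 29890 is not s-gonal.
Hits: s ∈ {3} → 1.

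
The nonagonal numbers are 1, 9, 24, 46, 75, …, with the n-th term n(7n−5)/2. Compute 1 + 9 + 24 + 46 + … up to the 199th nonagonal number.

Σ i(7i−5)/2 = (7Σi² − 5Σi) / 2 over i = 1..199.
Σi = 19900 and Σi² = 2646700.
(7·2646700 − 5·19900) / 2 = 18427400/2 = 9213700.

9213700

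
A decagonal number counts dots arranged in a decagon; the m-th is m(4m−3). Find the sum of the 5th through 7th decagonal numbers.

386

Σ i(4i−3) = 4Σi² − 3Σi over i = 5..7.
Σi = 28 − 10 = 18 and Σi² = 140 − 30 = 110.
4·110 − 3·18 = 386.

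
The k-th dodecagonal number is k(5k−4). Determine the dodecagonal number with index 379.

The 379th dodecagonal number is n(5n−4) with n = 379.
379·(5·379 − 4) = 379·1891 = 716689.

716689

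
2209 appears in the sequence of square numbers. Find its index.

We need n² = 2209, so n = √2209 = 47.

47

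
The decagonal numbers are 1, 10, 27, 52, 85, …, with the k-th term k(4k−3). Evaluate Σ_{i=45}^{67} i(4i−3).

Σ i(4i−3) = 4Σi² − 3Σi over i = 45..67.
Σi = 2278 − 990 = 1288 and Σi² = 102510 − 29370 = 73140.
4·73140 − 3·1288 = 288696.

288696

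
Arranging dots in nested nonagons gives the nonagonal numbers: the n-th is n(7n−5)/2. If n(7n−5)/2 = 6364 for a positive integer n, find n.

Set n(7n−5)/2 = 6364, giving 7n² − 5n − 12728 = 0.
The discriminant is 25 + 56·6364 = 356409, and √356409 = 597.
So n = (5 + 597) / 14 = 602/14 = 43.
Check: 43·(7·43 − 5)/2 = 6364. ✓

43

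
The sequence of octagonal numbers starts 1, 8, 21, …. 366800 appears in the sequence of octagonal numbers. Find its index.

350

Set n(3n−2) = 366800, giving 3n² − 2n − 366800 = 0.
The discriminant is 4 + 12·366800 = 4401604, and √4401604 = 2098.
So n = (2 + 2098) / 6 = 2100/6 = 350.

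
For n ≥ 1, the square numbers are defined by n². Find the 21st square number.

The 21st square number is n² with n = 21.
21² = 441.

441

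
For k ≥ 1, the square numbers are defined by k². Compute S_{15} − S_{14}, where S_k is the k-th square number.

n² − (n−1)² = 2n − 1, so 15² − 14² = 2·15 − 1 = 29.

29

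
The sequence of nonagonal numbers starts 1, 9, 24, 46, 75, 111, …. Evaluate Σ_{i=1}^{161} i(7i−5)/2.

4881681

Σ i(7i−5)/2 = (7Σi² − 5Σi) / 2 over i = 1..161.
Σi = 13041 and Σi² = 1404081.
(7·1404081 − 5·13041) / 2 = 9763362/2 = 4881681.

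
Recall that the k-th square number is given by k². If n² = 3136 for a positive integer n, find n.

We need n² = 3136, so n = √3136 = 56.

56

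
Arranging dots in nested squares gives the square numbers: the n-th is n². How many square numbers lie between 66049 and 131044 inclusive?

106

The n-th square number is n².
Smallest index with value ≥ 66049: n = 257 (giving 66049).
Largest index with value ≤ 131044: n = 362 (giving 131044).
Indices 257 through 362: 106 terms.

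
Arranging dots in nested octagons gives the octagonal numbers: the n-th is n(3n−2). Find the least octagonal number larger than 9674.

Solve n(3n−2) > 9674 for integer n.
The largest n with value ≤ 9674 is 57 (since 9633 ≤ 9674 < 9976), so the first above is n = 58, value 9976.

9976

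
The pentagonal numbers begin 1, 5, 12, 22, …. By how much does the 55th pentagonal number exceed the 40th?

2130

55·(3·55 − 1)/2 = 4510 and 40·(3·40 − 1)/2 = 2380.
Difference: 4510 − 2380 = 2130.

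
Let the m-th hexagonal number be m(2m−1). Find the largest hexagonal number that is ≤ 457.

Solve n(2n−1) ≤ 457 for integer n.
n = 15 gives 435 ≤ 457, while n = 16 gives 496 > 457; so the answer is 435.

435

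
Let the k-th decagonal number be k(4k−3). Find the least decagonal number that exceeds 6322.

Solve n(4n−3) > 6322 for integer n.
The largest n with value ≤ 6322 is 40 (since 6280 ≤ 6322 < 6601), so the first above is n = 41, value 6601.

6601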